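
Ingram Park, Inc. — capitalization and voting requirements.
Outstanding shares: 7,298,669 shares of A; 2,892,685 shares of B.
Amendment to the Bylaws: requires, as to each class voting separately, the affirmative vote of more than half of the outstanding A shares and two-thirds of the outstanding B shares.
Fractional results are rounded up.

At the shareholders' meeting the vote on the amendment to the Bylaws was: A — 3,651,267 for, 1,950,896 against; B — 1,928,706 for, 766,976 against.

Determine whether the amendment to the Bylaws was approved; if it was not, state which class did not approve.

A: a majority of 7298669 is 3649335; 3,649,335 required, 3,651,267 in favor — approved.
B: 2/3 of 2892685 = 1928456.67, rounded up to 1928457; 1,928,457 required, 1,928,706 in favor — approved.

Approved — every class gave the required vote.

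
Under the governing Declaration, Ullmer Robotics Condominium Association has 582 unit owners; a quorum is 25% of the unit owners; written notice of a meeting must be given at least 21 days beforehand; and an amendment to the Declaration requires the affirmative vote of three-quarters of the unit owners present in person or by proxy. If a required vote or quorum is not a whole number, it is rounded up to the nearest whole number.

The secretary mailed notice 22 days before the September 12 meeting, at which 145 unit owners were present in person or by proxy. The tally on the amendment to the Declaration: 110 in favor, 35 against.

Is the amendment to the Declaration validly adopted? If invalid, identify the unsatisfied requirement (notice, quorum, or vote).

Notice: 22 days given; 21 required. Satisfied.
Quorum: 25% of 582 = 145.50, rounded up to 146; 145 present. Not satisfied.
Vote: requires three-fourths of those present (145); 3/4 of 145 = 108.75, rounded up to 109, so 109 needed; 110 in favor. Satisfied.

Invalid — quorum requirement not satisfied.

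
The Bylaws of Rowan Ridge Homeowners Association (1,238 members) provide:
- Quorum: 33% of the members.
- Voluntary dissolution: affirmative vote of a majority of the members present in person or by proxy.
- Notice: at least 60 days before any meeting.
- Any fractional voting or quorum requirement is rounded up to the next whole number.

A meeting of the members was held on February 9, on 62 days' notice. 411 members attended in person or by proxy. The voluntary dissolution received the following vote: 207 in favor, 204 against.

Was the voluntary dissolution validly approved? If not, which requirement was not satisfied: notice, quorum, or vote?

Valid — all requirements satisfied.

Notice: 62 days given; 60 required. Satisfied.
Quorum: 33% of 1,238 = 408.54, rounded up to 409; 411 present. Satisfied.
Vote: requires a majority of those present (411); a majority of 411 is 206, so 206 needed; 207 in favor. Satisfied.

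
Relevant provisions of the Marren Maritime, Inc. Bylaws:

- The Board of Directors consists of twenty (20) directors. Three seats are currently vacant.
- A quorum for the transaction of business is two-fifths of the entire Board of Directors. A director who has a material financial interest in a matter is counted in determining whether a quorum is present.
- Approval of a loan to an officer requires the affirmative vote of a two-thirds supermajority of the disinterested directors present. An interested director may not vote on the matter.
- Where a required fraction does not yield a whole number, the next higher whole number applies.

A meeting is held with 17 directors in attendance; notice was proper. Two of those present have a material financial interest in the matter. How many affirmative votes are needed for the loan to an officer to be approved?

10

The loan to an officer requires two-thirds of the disinterested directors present (17 − 2 = 15).
2/3 of 15 = 10.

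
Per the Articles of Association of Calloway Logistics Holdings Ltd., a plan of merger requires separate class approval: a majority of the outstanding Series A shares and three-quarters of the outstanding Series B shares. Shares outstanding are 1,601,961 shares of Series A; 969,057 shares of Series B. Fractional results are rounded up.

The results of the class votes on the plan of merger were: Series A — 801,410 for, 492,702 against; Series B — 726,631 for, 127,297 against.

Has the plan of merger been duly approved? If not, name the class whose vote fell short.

Not approved — the Series B shares did not give the required vote.

Series A: a majority of 1601961 is 800981; 800,981 required, 801,410 in favor — approved.
Series B: 3/4 of 969057 = 726792.75, rounded up to 726793; 726,793 required, 726,631 in favor — not approved.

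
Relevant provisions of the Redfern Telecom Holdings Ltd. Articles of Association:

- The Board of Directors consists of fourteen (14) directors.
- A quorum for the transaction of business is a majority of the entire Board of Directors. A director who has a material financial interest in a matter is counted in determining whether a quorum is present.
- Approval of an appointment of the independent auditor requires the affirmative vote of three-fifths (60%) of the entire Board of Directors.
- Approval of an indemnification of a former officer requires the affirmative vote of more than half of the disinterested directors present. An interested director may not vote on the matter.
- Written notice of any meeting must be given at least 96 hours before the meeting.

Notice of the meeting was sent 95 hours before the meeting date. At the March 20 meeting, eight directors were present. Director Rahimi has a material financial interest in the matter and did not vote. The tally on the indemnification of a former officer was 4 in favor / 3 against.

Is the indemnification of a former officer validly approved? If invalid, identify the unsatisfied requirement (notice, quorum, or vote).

Invalid — notice requirement not satisfied.

Notice: 95 hours given; 96 required (95 < 96). Not satisfied.
Quorum: 8 present (interested directors count toward quorum); quorum is 8. Satisfied.
Vote: the indemnification of a former officer requires a majority of the disinterested directors present (8 − 1 = 7). A majority of 7 is 4, so 4 affirmative votes are needed; 4 voted in favor. Satisfied.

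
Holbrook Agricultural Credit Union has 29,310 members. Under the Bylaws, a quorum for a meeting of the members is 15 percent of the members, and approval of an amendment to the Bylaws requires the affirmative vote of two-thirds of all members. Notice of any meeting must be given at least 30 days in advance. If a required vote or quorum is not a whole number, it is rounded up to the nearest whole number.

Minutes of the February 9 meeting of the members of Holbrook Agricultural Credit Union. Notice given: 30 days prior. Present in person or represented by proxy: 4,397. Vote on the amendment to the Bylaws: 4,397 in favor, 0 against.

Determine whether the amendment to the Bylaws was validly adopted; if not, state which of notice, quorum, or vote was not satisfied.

Notice: 30 days given; 30 required. Satisfied.
Quorum: 15% of 29,310 = 4,396.50, rounded up to 4,397; 4,397 present. Satisfied.
Vote: requires two-thirds of all members (29,310); 2/3 of 29310 = 19540, so 19,540 needed; 4,397 in favor. Not satisfied.

Invalid — vote requirement not satisfied.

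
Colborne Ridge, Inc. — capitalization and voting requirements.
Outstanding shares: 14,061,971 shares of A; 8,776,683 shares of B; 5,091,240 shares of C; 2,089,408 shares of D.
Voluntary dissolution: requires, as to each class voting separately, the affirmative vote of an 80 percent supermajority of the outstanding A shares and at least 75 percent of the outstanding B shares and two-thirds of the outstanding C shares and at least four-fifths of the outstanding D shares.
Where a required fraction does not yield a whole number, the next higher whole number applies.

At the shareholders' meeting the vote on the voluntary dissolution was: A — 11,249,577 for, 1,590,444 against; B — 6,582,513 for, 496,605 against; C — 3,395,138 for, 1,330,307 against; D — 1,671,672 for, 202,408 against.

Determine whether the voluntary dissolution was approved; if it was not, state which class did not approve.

A: 4/5 of 14061971 = 11249576.80, rounded up to 11249577; 11,249,577 required, 11,249,577 in favor — approved.
B: 3/4 of 8776683 = 6582512.25, rounded up to 6582513; 6,582,513 required, 6,582,513 in favor — approved.
C: 2/3 of 5091240 = 3394160; 3,394,160 required, 3,395,138 in favor — approved.
D: 4/5 of 2089408 = 1671526.40, rounded up to 1671527; 1,671,527 required, 1,671,672 in favor — approved.

Approved — every class gave the required vote.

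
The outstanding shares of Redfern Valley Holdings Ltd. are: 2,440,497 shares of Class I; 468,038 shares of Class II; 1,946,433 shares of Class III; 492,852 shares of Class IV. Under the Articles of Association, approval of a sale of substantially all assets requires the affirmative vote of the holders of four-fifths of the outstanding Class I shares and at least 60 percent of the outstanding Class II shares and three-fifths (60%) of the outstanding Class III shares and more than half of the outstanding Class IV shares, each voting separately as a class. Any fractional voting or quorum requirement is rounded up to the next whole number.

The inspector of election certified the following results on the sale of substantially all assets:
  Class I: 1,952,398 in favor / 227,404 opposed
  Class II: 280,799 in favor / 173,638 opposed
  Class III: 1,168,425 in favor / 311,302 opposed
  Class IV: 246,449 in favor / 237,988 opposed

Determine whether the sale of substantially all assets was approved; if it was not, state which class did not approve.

Not approved — the Class II shares did not give the required vote.

Class I: 4/5 of 2440497 = 1952397.60, rounded up to 1952398; 1,952,398 required, 1,952,398 in favor — approved.
Class II: 3/5 of 468038 = 280822.80, rounded up to 280823; 280,823 required, 280,799 in favor — not approved.
Class III: 3/5 of 1946433 = 1167859.80, rounded up to 1167860; 1,167,860 required, 1,168,425 in favor — approved.
Class IV: a majority of 492852 is 246427; 246,427 required, 246,449 in favor — approved.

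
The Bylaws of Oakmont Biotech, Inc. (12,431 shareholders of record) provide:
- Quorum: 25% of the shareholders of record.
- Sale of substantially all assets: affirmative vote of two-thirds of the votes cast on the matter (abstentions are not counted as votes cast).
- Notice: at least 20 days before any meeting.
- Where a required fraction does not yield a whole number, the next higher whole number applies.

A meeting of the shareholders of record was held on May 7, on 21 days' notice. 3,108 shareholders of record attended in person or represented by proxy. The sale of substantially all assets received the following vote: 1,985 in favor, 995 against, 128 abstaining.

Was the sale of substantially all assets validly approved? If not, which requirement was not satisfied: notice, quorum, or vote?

Invalid — vote requirement not satisfied.

Notice: 21 days given; 20 required. Satisfied.
Quorum: 25% of 12,431 = 3,107.75, rounded up to 3,108; 3,108 present. Satisfied.
Vote: requires two-thirds of the votes cast (3,108 − 128 abstaining = 2,980); 2/3 of 2980 = 1986.67, rounded up to 1987, so 1,987 needed; 1,985 in favor. Not satisfied.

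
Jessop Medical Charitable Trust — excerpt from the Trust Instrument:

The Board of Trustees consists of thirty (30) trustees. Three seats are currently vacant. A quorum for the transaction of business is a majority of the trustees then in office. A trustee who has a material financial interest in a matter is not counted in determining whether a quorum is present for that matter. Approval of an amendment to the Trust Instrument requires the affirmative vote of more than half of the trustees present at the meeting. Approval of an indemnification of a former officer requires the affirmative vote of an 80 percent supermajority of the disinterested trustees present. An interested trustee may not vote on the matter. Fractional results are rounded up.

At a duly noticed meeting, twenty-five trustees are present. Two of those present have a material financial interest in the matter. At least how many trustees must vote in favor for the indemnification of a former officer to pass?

The indemnification of a former officer requires four-fifths of the disinterested trustees present (25 − 2 = 23).
4/5 of 23 = 18.40, rounded up to 19.

19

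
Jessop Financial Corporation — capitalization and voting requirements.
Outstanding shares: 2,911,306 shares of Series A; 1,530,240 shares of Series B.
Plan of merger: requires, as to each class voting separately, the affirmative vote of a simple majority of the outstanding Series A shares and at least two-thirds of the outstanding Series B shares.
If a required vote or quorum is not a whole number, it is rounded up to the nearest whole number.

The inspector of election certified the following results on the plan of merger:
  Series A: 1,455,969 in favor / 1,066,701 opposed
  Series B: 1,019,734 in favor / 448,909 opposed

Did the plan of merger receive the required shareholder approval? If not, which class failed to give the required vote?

Not approved — the Series B shares did not give the required vote.

Series A: a majority of 2911306 is 1455654; 1,455,654 required, 1,455,969 in favor — approved.
Series B: 2/3 of 1530240 = 1020160; 1,020,160 required, 1,019,734 in favor — not approved.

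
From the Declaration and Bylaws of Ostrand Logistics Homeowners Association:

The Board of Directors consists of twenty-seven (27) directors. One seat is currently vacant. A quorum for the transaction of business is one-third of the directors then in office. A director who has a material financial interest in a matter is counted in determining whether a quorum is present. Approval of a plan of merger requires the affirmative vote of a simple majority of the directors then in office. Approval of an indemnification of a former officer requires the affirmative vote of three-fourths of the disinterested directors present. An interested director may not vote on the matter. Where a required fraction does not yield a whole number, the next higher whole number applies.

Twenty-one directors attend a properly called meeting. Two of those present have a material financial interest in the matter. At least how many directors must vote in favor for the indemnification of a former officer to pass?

15

The indemnification of a former officer requires three-fourths of the disinterested directors present (21 − 2 = 19).
3/4 of 19 = 14.25, rounded up to 15.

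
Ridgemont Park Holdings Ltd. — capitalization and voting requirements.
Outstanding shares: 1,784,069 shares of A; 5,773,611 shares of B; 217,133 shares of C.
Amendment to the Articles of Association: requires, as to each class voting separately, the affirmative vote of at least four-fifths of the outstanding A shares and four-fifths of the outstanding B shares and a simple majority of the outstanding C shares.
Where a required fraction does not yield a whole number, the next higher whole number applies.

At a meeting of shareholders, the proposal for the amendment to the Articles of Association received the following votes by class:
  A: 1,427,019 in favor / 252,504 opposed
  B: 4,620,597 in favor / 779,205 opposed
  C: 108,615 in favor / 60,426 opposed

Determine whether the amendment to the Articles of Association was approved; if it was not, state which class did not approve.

Not approved — the A shares did not give the required vote.

A: 4/5 of 1784069 = 1427255.20, rounded up to 1427256; 1,427,256 required, 1,427,019 in favor — not approved.
B: 4/5 of 5773611 = 4618888.80, rounded up to 4618889; 4,618,889 required, 4,620,597 in favor — approved.
C: a majority of 217133 is 108567; 108,567 required, 108,615 in favor — approved.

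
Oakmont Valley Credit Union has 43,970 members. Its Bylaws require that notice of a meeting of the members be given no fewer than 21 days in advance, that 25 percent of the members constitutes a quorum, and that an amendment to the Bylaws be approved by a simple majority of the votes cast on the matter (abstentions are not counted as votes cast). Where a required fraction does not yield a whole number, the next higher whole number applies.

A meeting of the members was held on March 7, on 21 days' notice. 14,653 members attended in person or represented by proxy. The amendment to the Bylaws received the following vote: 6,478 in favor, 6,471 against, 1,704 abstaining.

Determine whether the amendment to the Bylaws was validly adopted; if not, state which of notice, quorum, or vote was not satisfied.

Notice: 21 days given; 21 required. Satisfied.
Quorum: 25% of 43,970 = 10,992.50, rounded up to 10,993; 14,653 present. Satisfied.
Vote: requires a majority of the votes cast (14,653 − 1,704 abstaining = 12,949); a majority of 12949 is 6475, so 6,475 needed; 6,478 in favor. Satisfied.

Valid — all requirements satisfied.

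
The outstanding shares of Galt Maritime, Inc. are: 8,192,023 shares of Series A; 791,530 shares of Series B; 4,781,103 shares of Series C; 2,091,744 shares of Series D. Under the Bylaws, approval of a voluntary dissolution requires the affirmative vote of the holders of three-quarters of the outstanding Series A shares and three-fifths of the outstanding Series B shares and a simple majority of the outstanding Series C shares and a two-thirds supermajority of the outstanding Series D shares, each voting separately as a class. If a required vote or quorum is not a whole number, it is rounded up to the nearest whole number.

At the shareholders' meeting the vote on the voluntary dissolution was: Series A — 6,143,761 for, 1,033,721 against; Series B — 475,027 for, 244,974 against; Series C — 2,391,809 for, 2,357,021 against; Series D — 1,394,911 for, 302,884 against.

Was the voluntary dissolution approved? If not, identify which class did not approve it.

Not approved — the Series A shares did not give the required vote.

Series A: 3/4 of 8192023 = 6144017.25, rounded up to 6144018; 6,144,018 required, 6,143,761 in favor — not approved.
Series B: 3/5 of 791530 = 474918; 474,918 required, 475,027 in favor — approved.
Series C: a majority of 4781103 is 2390552; 2,390,552 required, 2,391,809 in favor — approved.
Series D: 2/3 of 2091744 = 1394496; 1,394,496 required, 1,394,911 in favor — approved.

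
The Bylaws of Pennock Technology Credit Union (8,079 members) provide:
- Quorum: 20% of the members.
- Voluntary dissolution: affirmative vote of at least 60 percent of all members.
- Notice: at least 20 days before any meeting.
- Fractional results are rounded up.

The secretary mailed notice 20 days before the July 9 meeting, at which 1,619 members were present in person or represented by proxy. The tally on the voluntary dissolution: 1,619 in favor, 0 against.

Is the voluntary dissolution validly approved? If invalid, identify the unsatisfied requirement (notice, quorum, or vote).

Invalid — vote requirement not satisfied.

Notice: 20 days given; 20 required. Satisfied.
Quorum: 20% of 8,079 = 1,615.80, rounded up to 1,616; 1,619 present. Satisfied.
Vote: requires three-fifths of all members (8,079); 3/5 of 8079 = 4847.40, rounded up to 4848, so 4,848 needed; 1,619 in favor. Not satisfied.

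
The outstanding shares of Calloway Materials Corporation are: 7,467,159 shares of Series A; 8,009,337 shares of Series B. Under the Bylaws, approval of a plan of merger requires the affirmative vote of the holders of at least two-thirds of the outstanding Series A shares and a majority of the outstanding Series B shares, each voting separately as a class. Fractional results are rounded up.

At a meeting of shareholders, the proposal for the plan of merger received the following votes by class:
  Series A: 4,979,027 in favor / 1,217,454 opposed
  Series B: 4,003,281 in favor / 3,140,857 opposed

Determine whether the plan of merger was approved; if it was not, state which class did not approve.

Series A: 2/3 of 7467159 = 4978106; 4,978,106 required, 4,979,027 in favor — approved.
Series B: a majority of 8009337 is 4004669; 4,004,669 required, 4,003,281 in favor — not approved.

Not approved — the Series B shares did not give the required vote.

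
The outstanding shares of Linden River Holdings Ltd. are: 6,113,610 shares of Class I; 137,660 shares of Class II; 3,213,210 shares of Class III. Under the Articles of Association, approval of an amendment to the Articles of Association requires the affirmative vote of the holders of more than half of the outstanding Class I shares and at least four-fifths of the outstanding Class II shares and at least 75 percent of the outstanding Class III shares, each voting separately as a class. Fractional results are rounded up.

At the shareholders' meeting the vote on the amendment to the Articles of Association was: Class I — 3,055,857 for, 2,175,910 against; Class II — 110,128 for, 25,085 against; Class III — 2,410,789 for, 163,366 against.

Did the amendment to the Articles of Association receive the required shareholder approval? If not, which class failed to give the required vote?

Not approved — the Class I shares did not give the required vote.

Class I: a majority of 6113610 is 3056806; 3,056,806 required, 3,055,857 in favor — not approved.
Class II: 4/5 of 137660 = 110128; 110,128 required, 110,128 in favor — approved.
Class III: 3/4 of 3213210 = 2409907.50, rounded up to 2409908; 2,409,908 required, 2,410,789 in favor — approved.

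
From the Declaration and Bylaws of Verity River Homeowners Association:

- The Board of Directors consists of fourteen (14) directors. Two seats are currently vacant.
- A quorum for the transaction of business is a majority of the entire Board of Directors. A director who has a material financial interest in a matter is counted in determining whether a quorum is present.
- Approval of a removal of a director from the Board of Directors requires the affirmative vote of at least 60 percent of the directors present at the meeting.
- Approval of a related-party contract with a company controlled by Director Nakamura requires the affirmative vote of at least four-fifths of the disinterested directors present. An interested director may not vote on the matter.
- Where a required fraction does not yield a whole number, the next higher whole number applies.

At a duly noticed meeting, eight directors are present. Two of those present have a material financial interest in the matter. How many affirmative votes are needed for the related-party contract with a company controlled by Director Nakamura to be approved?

5

The related-party contract with a company controlled by Director Nakamura requires four-fifths of the disinterested directors present (8 − 2 = 6).
4/5 of 6 = 4.80, rounded up to 5.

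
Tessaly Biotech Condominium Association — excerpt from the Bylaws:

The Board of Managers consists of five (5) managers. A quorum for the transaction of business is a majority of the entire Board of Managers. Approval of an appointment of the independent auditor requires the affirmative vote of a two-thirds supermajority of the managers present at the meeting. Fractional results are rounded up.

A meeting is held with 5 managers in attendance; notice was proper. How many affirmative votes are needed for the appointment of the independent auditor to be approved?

The appointment of the independent auditor requires two-thirds of the managers present (5).
2/3 of 5 = 3.33, rounded up to 4.

4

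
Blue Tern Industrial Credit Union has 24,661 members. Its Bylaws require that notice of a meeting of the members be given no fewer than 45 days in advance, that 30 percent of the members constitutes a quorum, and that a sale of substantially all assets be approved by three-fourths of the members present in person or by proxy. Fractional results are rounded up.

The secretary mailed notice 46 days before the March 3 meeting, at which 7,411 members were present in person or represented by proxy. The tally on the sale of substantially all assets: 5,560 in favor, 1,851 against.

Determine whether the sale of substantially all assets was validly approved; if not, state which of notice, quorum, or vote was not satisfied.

Valid — all requirements satisfied.

Notice: 46 days given; 45 required. Satisfied.
Quorum: 30% of 24,661 = 7,398.30, rounded up to 7,399; 7,411 present. Satisfied.
Vote: requires three-fourths of those present (7,411); 3/4 of 7411 = 5558.25, rounded up to 5559, so 5,559 needed; 5,560 in favor. Satisfied.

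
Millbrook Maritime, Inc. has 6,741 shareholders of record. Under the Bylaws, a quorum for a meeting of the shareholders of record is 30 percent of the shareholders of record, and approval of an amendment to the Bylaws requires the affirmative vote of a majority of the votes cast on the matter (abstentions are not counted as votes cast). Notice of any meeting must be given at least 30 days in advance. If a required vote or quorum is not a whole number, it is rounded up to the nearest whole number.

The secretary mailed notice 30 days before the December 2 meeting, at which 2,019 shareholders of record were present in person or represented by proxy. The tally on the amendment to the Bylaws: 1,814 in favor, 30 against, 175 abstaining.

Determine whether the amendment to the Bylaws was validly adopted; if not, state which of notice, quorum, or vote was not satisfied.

Notice: 30 days given; 30 required. Satisfied.
Quorum: 30% of 6,741 = 2,022.30, rounded up to 2,023; 2,019 present. Not satisfied.
Vote: requires a majority of the votes cast (2,019 − 175 abstaining = 1,844); a majority of 1844 is 923, so 923 needed; 1,814 in favor. Satisfied.

Invalid — quorum requirement not satisfied.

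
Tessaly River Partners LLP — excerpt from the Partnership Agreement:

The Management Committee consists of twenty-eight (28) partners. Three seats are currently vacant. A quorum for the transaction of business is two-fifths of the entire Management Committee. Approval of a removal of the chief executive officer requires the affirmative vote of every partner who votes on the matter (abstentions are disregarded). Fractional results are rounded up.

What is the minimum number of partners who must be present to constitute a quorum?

12

2/5 of 28 = 11.20, rounded up to 12.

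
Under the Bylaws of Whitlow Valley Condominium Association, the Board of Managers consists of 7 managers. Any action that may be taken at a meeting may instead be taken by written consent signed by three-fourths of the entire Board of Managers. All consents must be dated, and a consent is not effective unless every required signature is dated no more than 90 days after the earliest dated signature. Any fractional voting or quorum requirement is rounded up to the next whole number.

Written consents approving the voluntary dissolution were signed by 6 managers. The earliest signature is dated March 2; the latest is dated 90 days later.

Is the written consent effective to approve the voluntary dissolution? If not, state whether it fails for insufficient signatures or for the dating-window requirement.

Signatures required: three-fourths of 7 — 3/4 of 7 = 5.25, rounded up to 6, so 6 needed; 6 signed. Sufficient.
Dating window: the latest signature is 90 days after the earliest; the limit is 90 days. Within the window.

Effective — both the signature and dating-window requirements are satisfied.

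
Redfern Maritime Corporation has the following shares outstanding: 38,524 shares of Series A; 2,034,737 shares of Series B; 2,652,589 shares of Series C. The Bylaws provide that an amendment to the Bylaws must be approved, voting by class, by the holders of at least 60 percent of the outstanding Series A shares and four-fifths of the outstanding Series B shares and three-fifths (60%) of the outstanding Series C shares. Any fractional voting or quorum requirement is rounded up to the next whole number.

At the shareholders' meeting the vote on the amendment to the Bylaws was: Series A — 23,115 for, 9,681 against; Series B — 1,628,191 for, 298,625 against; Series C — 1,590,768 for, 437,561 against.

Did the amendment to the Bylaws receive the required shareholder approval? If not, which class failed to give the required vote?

Series A: 3/5 of 38524 = 23114.40, rounded up to 23115; 23,115 required, 23,115 in favor — approved.
Series B: 4/5 of 2034737 = 1627789.60, rounded up to 1627790; 1,627,790 required, 1,628,191 in favor — approved.
Series C: 3/5 of 2652589 = 1591553.40, rounded up to 1591554; 1,591,554 required, 1,590,768 in favor — not approved.

Not approved — the Series C shares did not give the required vote.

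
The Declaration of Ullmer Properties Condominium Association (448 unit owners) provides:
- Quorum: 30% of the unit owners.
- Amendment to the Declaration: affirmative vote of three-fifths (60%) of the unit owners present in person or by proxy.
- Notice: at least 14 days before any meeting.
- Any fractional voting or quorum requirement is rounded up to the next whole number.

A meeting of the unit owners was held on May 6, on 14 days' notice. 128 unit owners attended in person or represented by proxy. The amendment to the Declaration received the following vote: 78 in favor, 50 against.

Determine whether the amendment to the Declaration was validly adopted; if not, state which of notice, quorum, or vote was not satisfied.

Notice: 14 days given; 14 required. Satisfied.
Quorum: 30% of 448 = 134.40, rounded up to 135; 128 present. Not satisfied.
Vote: requires three-fifths of those present (128); 3/5 of 128 = 76.80, rounded up to 77, so 77 needed; 78 in favor. Satisfied.

Invalid — quorum requirement not satisfied.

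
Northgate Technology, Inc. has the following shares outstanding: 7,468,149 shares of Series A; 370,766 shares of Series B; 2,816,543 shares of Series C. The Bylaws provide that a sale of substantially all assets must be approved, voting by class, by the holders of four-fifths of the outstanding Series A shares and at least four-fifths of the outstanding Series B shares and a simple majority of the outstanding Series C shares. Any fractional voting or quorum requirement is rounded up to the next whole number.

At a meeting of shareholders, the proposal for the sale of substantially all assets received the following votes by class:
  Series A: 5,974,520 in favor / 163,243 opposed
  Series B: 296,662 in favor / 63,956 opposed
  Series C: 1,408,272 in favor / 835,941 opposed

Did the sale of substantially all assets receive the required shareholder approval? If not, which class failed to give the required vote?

Series A: 4/5 of 7468149 = 5974519.20, rounded up to 5974520; 5,974,520 required, 5,974,520 in favor — approved.
Series B: 4/5 of 370766 = 296612.80, rounded up to 296613; 296,613 required, 296,662 in favor — approved.
Series C: a majority of 2816543 is 1408272; 1,408,272 required, 1,408,272 in favor — approved.

Approved — every class gave the required vote.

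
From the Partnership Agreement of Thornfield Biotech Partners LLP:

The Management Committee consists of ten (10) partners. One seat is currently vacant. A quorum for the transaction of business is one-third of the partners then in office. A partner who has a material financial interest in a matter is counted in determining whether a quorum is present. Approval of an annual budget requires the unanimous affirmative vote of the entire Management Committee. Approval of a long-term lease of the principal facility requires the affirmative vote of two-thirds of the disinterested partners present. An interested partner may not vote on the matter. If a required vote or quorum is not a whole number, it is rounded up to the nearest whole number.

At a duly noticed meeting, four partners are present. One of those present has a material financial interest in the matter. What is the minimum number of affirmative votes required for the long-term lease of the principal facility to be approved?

The long-term lease of the principal facility requires two-thirds of the disinterested partners present (4 − 1 = 3).
2/3 of 3 = 2.

2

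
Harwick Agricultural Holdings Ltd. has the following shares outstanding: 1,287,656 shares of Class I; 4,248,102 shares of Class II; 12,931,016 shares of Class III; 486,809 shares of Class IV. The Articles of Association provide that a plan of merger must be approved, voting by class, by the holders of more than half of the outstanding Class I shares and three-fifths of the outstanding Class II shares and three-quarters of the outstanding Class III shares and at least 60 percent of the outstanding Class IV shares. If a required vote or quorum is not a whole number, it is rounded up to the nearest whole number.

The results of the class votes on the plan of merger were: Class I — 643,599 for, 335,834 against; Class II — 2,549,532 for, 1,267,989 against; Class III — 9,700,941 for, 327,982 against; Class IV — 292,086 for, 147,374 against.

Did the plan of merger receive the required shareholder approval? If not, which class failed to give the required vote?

Class I: a majority of 1287656 is 643829; 643,829 required, 643,599 in favor — not approved.
Class II: 3/5 of 4248102 = 2548861.20, rounded up to 2548862; 2,548,862 required, 2,549,532 in favor — approved.
Class III: 3/4 of 12931016 = 9698262; 9,698,262 required, 9,700,941 in favor — approved.
Class IV: 3/5 of 486809 = 292085.40, rounded up to 292086; 292,086 required, 292,086 in favor — approved.

Not approved — the Class I shares did not give the required vote.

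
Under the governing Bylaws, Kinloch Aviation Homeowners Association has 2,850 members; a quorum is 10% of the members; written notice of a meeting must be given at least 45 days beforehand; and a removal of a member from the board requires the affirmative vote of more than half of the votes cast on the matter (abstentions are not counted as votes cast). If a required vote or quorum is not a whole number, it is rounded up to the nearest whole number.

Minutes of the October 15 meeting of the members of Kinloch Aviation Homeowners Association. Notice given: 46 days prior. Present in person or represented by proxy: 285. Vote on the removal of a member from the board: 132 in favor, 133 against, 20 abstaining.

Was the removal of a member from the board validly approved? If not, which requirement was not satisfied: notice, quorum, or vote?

Notice: 46 days given; 45 required. Satisfied.
Quorum: 10% of 2,850 = 285; 285 present. Satisfied.
Vote: requires a majority of the votes cast (285 − 20 abstaining = 265); a majority of 265 is 133, so 133 needed; 132 in favor. Not satisfied.

Invalid — vote requirement not satisfied.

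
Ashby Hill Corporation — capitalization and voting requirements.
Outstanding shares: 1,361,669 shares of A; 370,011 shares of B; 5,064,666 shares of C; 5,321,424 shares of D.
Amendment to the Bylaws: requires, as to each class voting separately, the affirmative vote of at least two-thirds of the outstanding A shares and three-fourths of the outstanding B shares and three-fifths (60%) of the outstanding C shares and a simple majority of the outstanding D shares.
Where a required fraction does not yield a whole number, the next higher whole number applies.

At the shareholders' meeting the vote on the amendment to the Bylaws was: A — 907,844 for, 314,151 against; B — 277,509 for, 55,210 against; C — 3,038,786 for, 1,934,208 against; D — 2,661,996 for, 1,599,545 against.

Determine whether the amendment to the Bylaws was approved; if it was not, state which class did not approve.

Not approved — the C shares did not give the required vote.

A: 2/3 of 1361669 = 907779.33, rounded up to 907780; 907,780 required, 907,844 in favor — approved.
B: 3/4 of 370011 = 277508.25, rounded up to 277509; 277,509 required, 277,509 in favor — approved.
C: 3/5 of 5064666 = 3038799.60, rounded up to 3038800; 3,038,800 required, 3,038,786 in favor — not approved.
D: a majority of 5321424 is 2660713; 2,660,713 required, 2,661,996 in favor — approved.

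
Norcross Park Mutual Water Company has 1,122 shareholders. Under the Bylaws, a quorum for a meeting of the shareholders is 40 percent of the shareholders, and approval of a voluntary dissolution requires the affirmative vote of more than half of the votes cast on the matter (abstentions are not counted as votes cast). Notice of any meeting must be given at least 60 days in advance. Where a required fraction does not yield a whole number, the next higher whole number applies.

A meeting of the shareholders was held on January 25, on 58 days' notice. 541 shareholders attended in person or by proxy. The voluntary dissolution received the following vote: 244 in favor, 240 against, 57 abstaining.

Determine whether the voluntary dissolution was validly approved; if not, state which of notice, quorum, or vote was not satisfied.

Notice: 58 days given; 60 required. Not satisfied.
Quorum: 40% of 1,122 = 448.80, rounded up to 449; 541 present. Satisfied.
Vote: requires a majority of the votes cast (541 − 57 abstaining = 484); a majority of 484 is 243, so 243 needed; 244 in favor. Satisfied.

Invalid — notice requirement not satisfied.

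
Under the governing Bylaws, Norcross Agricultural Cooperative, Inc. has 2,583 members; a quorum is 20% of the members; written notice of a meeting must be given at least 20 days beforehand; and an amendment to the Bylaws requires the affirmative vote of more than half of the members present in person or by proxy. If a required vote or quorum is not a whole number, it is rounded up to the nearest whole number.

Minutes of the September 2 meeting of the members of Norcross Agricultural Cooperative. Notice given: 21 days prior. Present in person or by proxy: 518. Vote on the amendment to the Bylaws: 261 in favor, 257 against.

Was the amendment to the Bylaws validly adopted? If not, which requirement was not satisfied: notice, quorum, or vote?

Valid — all requirements satisfied.

Notice: 21 days given; 20 required. Satisfied.
Quorum: 20% of 2,583 = 516.60, rounded up to 517; 518 present. Satisfied.
Vote: requires a majority of those present (518); a majority of 518 is 260, so 260 needed; 261 in favor. Satisfied.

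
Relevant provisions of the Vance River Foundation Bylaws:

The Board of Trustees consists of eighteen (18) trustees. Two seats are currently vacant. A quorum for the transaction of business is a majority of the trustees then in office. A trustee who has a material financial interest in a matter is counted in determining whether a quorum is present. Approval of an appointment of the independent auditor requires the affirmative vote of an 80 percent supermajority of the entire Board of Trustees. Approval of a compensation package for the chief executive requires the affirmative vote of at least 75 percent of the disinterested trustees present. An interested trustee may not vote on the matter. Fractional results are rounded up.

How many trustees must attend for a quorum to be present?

A majority of 16 is 9.

9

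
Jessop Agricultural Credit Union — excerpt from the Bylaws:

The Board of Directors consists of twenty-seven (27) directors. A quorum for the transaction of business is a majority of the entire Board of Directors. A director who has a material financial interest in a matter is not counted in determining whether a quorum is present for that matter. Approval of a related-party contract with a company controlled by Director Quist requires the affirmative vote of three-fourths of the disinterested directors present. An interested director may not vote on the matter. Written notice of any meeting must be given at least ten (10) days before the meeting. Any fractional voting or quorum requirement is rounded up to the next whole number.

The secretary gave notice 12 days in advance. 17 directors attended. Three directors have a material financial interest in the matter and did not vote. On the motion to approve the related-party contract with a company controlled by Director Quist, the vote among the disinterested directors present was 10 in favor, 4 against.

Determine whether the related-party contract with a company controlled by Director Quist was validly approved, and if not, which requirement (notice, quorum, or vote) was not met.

Notice: 12 days given; 10 required (12 ≥ 10). Satisfied.
Quorum: 17 present, but the 3 interested directors do not count, leaving 14. Quorum is 14. Satisfied.
Vote: the related-party contract with a company controlled by Director Quist requires three-fourths of the disinterested directors present (17 − 3 = 14). 3/4 of 14 = 10.50, rounded up to 11, so 11 affirmative votes are needed; 10 voted in favor. Not satisfied.

Invalid — vote requirement not satisfied.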